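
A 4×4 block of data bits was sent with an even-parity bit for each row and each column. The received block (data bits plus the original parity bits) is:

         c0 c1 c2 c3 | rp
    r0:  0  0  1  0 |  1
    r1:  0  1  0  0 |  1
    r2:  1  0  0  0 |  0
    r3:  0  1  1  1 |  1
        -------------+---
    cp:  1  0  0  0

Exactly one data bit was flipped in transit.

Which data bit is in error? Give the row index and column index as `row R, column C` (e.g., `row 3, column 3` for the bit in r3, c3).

Recompute each row's even parity and compare to rp:
  r0: data parity 1, sent rp 1 → ok
  r1: data parity 1, sent rp 1 → ok
  r2: data parity 1, sent rp 0 → mismatch
  r3: data parity 1, sent rp 1 → ok
Recompute each column's even parity and compare to cp:
  c0: data parity 1, sent cp 1 → ok
  c1: data parity 0, sent cp 0 → ok
  c2: data parity 0, sent cp 0 → ok
  c3: data parity 1, sent cp 0 → mismatch
Exactly one row (r2) and one column (c3) fail → the flipped bit is at their intersection.

row 2, column 3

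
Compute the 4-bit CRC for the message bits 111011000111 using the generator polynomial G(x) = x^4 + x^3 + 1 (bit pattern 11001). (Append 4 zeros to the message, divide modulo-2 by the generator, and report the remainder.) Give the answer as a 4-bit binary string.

0001

Append 4 zeros: 1110110001110000. Divide by 11001 (XOR where the leading bit is 1):
  pos 0: 11101 XOR 11001 = 00100
  pos 2: 10010 XOR 11001 = 01011
  pos 3: 10110 XOR 11001 = 01111
  pos 4: 11110 XOR 11001 = 00111
  pos 6: 11111 XOR 11001 = 00110
  pos 8: 11010 XOR 11001 = 00011
  pos 11: 11000 XOR 11001 = 00001
Remainder (last 4 bits) = 0001. This is the CRC / FCS.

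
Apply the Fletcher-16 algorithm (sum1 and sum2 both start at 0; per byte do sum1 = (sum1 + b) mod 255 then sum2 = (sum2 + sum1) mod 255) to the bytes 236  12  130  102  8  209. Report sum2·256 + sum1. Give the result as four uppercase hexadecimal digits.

Running sums (mod 255):
  after byte 0 (236): sum1=236, sum2=236
  after byte 1 (12): sum1=248, sum2=229
  after byte 2 (130): sum1=123, sum2=97
  after byte 3 (102): sum1=225, sum2=67
  after byte 4 (8): sum1=233, sum2=45
  after byte 5 (209): sum1=187, sum2=232
Checksum = sum2·256 + sum1 = 232·256 + 187 = 59579 = 0xE8BB.

E8BB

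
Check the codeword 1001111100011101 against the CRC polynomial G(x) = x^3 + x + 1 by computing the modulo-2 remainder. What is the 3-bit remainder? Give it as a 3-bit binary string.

Modulo-2 division of 1001111100011101 by 1011:
  pos 0: 1001 XOR 1011 = 0010
  pos 2: 1011 XOR 1011 = 0000
  pos 6: 1100 XOR 1011 = 0111
  pos 7: 1110 XOR 1011 = 0101
  pos 8: 1011 XOR 1011 = 0000
  pos 12: 1101 XOR 1011 = 0110
Remainder = 110 (nonzero — an error is detected).

110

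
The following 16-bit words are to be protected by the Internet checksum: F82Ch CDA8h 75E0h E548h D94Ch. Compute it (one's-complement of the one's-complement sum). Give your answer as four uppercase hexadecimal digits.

05B4

One's-complement addition (fold any carry out of bit 15 back into bit 0):
  0xF82C + 0xCDA8 = 0x1C5D4 → wrap carry → 0xC5D5
  0xC5D5 + 0x75E0 = 0x13BB5 → wrap carry → 0x3BB6
  0x3BB6 + 0xE548 = 0x120FE → wrap carry → 0x20FF
  0x20FF + 0xD94C = 0x0FA4B
One's-complement sum = 0xFA4B.
Checksum = ~0xFA4B & 0xFFFF = 0x05B4.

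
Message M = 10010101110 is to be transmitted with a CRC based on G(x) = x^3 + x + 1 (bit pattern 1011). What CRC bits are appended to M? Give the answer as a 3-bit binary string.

Append 3 zeros: 10010101110000. Divide by 1011 (XOR where the leading bit is 1):
  pos 0: 1001 XOR 1011 = 0010
  pos 2: 1001 XOR 1011 = 0010
  pos 4: 1001 XOR 1011 = 0010
  pos 6: 1011 XOR 1011 = 0000
Remainder (last 3 bits) = 000. This is the CRC / FCS.

000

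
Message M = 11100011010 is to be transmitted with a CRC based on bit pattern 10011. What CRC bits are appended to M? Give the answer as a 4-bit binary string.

Append 4 zeros: 111000110100000. Divide by 10011 (XOR where the leading bit is 1):
  pos 0: 11100 XOR 10011 = 01111
  pos 1: 11110 XOR 10011 = 01101
  pos 2: 11011 XOR 10011 = 01000
  pos 3: 10001 XOR 10011 = 00010
  pos 6: 10010 XOR 10011 = 00001
  pos 10: 10000 XOR 10011 = 00011
Remainder (last 4 bits) = 0011. This is the CRC / FCS.

0011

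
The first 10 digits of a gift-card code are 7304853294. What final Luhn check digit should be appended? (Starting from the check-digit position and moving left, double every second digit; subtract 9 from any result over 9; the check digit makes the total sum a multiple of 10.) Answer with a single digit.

Partial digits right→left: 4 9 2 3 5 8 4 0 3 7
Double every second digit counting from the check-digit position (so the 1st, 3rd, 5th, ... of the partial from the right).
  doubled (with −9 where >9): 8 4 1 8 6 → sum 27
  kept as-is: 9 3 8 0 7 → sum 27
Total = 27 + 27 = 54.
Check digit = (10 − (54 mod 10)) mod 10 = 6.

6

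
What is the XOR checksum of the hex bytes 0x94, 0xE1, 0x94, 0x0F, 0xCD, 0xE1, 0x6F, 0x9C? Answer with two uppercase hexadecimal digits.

31

XOR the bytes together:
  start with 0x94
  0x94 ⊕ 0xE1 = 0x75
  0x75 ⊕ 0x94 = 0xE1
  0xE1 ⊕ 0x0F = 0xEE
  0xEE ⊕ 0xCD = 0x23
  0x23 ⊕ 0xE1 = 0xC2
  0xC2 ⊕ 0x6F = 0xAD
  0xAD ⊕ 0x9C = 0x31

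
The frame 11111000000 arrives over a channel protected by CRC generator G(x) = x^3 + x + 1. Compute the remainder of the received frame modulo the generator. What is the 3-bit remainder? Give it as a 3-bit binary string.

001

Modulo-2 division of 11111000000 by 1011:
  pos 0: 1111 XOR 1011 = 0100
  pos 1: 1001 XOR 1011 = 0010
  pos 3: 1000 XOR 1011 = 0011
  pos 5: 1100 XOR 1011 = 0111
  pos 6: 1110 XOR 1011 = 0101
  pos 7: 1010 XOR 1011 = 0001
Remainder = 001 (nonzero — an error is detected).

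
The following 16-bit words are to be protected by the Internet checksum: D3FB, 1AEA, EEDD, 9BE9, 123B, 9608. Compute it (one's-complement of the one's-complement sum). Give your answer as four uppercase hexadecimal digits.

One's-complement addition (fold any carry out of bit 15 back into bit 0):
  0xD3FB + 0x1AEA = 0x0EEE5
  0xEEE5 + 0xEEDD = 0x1DDC2 → wrap carry → 0xDDC3
  0xDDC3 + 0x9BE9 = 0x179AC → wrap carry → 0x79AD
  0x79AD + 0x123B = 0x08BE8
  0x8BE8 + 0x9608 = 0x121F0 → wrap carry → 0x21F1
One's-complement sum = 0x21F1.
Checksum = ~0x21F1 & 0xFFFF = 0xDE0E.

DE0E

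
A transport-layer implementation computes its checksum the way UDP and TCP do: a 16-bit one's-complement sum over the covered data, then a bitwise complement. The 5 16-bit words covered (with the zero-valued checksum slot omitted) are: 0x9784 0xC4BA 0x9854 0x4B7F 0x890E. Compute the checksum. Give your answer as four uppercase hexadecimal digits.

36DE

One's-complement addition (fold any carry out of bit 15 back into bit 0):
  0x9784 + 0xC4BA = 0x15C3E → wrap carry → 0x5C3F
  0x5C3F + 0x9854 = 0x0F493
  0xF493 + 0x4B7F = 0x14012 → wrap carry → 0x4013
  0x4013 + 0x890E = 0x0C921
One's-complement sum = 0xC921.
Checksum = ~0xC921 & 0xFFFF = 0x36DE.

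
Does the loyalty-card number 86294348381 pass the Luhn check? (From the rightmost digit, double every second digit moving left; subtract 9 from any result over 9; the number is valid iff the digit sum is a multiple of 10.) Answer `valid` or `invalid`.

From the right, keep odd positions and double even positions (subtract 9 from any doubled value over 9):
  doubled (positions 2,4,...): 7 7 6 9 3 → sum 32
  kept (positions 1,3,...): 1 3 4 4 2 8 → sum 22
Total = 54.
54 mod 10 = 4, so the number is invalid.

invalid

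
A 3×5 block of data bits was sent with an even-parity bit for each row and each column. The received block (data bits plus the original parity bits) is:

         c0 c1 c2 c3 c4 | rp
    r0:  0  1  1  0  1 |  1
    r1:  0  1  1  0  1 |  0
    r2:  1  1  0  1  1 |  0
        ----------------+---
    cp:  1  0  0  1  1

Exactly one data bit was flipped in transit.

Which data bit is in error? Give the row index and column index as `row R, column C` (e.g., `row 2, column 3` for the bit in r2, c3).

Recompute each row's even parity and compare to rp:
  r0: data parity 1, sent rp 1 → ok
  r1: data parity 1, sent rp 0 → mismatch
  r2: data parity 0, sent rp 0 → ok
Recompute each column's even parity and compare to cp:
  c0: data parity 1, sent cp 1 → ok
  c1: data parity 1, sent cp 0 → mismatch
  c2: data parity 0, sent cp 0 → ok
  c3: data parity 1, sent cp 1 → ok
  c4: data parity 1, sent cp 1 → ok
Exactly one row (r1) and one column (c1) fail → the flipped bit is at their intersection.

row 1, column 1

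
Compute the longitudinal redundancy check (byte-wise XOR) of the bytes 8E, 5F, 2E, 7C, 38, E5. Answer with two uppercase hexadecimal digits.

XOR the bytes together:
  start with 0x8E
  0x8E ⊕ 0x5F = 0xD1
  0xD1 ⊕ 0x2E = 0xFF
  0xFF ⊕ 0x7C = 0x83
  0x83 ⊕ 0x38 = 0xBB
  0xBB ⊕ 0xE5 = 0x5E

5E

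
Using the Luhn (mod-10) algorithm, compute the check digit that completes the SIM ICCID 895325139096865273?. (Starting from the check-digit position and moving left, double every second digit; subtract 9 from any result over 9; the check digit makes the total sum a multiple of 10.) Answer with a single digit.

Partial digits right→left: 3 7 2 5 6 8 6 9 0 9 3 1 5 2 3 5 9 8
Double every second digit counting from the check-digit position (so the 1st, 3rd, 5th, ... of the partial from the right).
  doubled (with −9 where >9): 6 4 3 3 0 6 1 6 9 → sum 38
  kept as-is: 7 5 8 9 9 1 2 5 8 → sum 54
Total = 38 + 54 = 92.
Check digit = (10 − (92 mod 10)) mod 10 = 8.

8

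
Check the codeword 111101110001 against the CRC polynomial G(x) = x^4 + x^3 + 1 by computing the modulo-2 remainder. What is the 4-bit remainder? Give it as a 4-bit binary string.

0000

Modulo-2 division of 111101110001 by 11001:
  pos 0: 11110 XOR 11001 = 00111
  pos 2: 11111 XOR 11001 = 00110
  pos 4: 11010 XOR 11001 = 00011
  pos 7: 11001 XOR 11001 = 00000
Remainder = 0000 (zero — the frame passes the CRC check).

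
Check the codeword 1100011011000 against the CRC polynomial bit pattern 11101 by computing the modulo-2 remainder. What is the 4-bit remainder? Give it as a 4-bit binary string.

0000

Modulo-2 division of 1100011011000 by 11101:
  pos 0: 11000 XOR 11101 = 00101
  pos 2: 10111 XOR 11101 = 01010
  pos 3: 10100 XOR 11101 = 01001
  pos 4: 10011 XOR 11101 = 01110
  pos 5: 11101 XOR 11101 = 00000
Remainder = 0000 (zero — the frame passes the CRC check).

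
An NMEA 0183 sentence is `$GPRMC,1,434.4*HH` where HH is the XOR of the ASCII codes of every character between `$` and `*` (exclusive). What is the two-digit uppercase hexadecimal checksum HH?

XOR the ASCII codes of the payload characters:
  'G' = 0x47 → acc = 0x47
  'P' = 0x50 → acc = 0x17
  'R' = 0x52 → acc = 0x45
  'M' = 0x4D → acc = 0x08
  'C' = 0x43 → acc = 0x4B
  ',' = 0x2C → acc = 0x67
  '1' = 0x31 → acc = 0x56
  ',' = 0x2C → acc = 0x7A
  '4' = 0x34 → acc = 0x4E
  '3' = 0x33 → acc = 0x7D
  '4' = 0x34 → acc = 0x49
  '.' = 0x2E → acc = 0x67
  '4' = 0x34 → acc = 0x53
Checksum = 0x53.

53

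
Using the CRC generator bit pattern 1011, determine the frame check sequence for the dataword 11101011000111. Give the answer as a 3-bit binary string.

101

Append 3 zeros: 11101011000111000. Divide by 1011 (XOR where the leading bit is 1):
  pos 0: 1110 XOR 1011 = 0101
  pos 1: 1011 XOR 1011 = 0000
  pos 6: 1100 XOR 1011 = 0111
  pos 7: 1110 XOR 1011 = 0101
  pos 8: 1011 XOR 1011 = 0000
  pos 12: 1100 XOR 1011 = 0111
  pos 13: 1110 XOR 1011 = 0101
Remainder (last 3 bits) = 101. This is the CRC / FCS.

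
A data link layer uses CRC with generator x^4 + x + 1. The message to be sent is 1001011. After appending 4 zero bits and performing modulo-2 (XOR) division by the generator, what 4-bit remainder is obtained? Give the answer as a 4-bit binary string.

Append 4 zeros: 10010110000. Divide by 10011 (XOR where the leading bit is 1):
  pos 0: 10010 XOR 10011 = 00001
  pos 4: 11100 XOR 10011 = 01111
  pos 5: 11110 XOR 10011 = 01101
  pos 6: 11010 XOR 10011 = 01001
Remainder (last 4 bits) = 1001. This is the CRC / FCS.

1001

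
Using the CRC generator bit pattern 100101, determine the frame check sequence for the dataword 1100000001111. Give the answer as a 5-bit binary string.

Append 5 zeros: 110000000111100000. Divide by 100101 (XOR where the leading bit is 1):
  pos 0: 110000 XOR 100101 = 010101
  pos 1: 101010 XOR 100101 = 001111
  pos 3: 111100 XOR 100101 = 011001
  pos 4: 110011 XOR 100101 = 010110
  pos 5: 101101 XOR 100101 = 001000
  pos 7: 100011 XOR 100101 = 000110
  pos 10: 110000 XOR 100101 = 010101
  pos 11: 101010 XOR 100101 = 001111
Remainder (last 5 bits) = 11110. This is the CRC / FCS.

11110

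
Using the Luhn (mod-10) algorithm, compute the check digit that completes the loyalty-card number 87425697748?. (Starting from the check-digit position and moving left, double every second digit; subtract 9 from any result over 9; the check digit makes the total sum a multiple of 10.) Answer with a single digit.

7

Partial digits right→left: 8 4 7 7 9 6 5 2 4 7 8
Double every second digit counting from the check-digit position (so the 1st, 3rd, 5th, ... of the partial from the right).
  doubled (with −9 where >9): 7 5 9 1 8 7 → sum 37
  kept as-is: 4 7 6 2 7 → sum 26
Total = 37 + 26 = 63.
Check digit = (10 − (63 mod 10)) mod 10 = 7.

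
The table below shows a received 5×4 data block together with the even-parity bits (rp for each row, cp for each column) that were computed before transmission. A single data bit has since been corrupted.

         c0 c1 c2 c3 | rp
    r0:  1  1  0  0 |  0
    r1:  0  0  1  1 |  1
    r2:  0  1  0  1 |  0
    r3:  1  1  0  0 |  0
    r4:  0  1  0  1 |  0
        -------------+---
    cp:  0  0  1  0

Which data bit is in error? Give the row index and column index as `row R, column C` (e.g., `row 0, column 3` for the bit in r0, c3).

row 1, column 3

Recompute each row's even parity and compare to rp:
  r0: data parity 0, sent rp 0 → ok
  r1: data parity 0, sent rp 1 → mismatch
  r2: data parity 0, sent rp 0 → ok
  r3: data parity 0, sent rp 0 → ok
  r4: data parity 0, sent rp 0 → ok
Recompute each column's even parity and compare to cp:
  c0: data parity 0, sent cp 0 → ok
  c1: data parity 0, sent cp 0 → ok
  c2: data parity 1, sent cp 1 → ok
  c3: data parity 1, sent cp 0 → mismatch
Exactly one row (r1) and one column (c3) fail → the flipped bit is at their intersection.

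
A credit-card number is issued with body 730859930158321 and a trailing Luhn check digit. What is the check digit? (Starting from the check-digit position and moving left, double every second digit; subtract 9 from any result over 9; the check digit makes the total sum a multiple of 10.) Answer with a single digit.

Partial digits right→left: 1 2 3 8 5 1 0 3 9 9 5 8 0 3 7
Double every second digit counting from the check-digit position (so the 1st, 3rd, 5th, ... of the partial from the right).
  doubled (with −9 where >9): 2 6 1 0 9 1 0 5 → sum 24
  kept as-is: 2 8 1 3 9 8 3 → sum 34
Total = 24 + 34 = 58.
Check digit = (10 − (58 mod 10)) mod 10 = 2.

2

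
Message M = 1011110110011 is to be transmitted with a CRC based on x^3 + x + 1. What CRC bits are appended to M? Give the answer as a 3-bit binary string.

Append 3 zeros: 1011110110011000. Divide by 1011 (XOR where the leading bit is 1):
  pos 0: 1011 XOR 1011 = 0000
  pos 4: 1101 XOR 1011 = 0110
  pos 5: 1101 XOR 1011 = 0110
  pos 6: 1100 XOR 1011 = 0111
  pos 7: 1110 XOR 1011 = 0101
  pos 8: 1011 XOR 1011 = 0000
  pos 12: 1000 XOR 1011 = 0011
Remainder (last 3 bits) = 011. This is the CRC / FCS.

011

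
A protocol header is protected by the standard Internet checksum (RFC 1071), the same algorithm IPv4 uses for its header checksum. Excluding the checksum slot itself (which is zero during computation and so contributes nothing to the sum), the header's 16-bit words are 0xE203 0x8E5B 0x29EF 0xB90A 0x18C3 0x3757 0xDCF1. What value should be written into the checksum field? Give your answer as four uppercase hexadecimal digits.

One's-complement addition (fold any carry out of bit 15 back into bit 0):
  0xE203 + 0x8E5B = 0x1705E → wrap carry → 0x705F
  0x705F + 0x29EF = 0x09A4E
  0x9A4E + 0xB90A = 0x15358 → wrap carry → 0x5359
  0x5359 + 0x18C3 = 0x06C1C
  0x6C1C + 0x3757 = 0x0A373
  0xA373 + 0xDCF1 = 0x18064 → wrap carry → 0x8065
One's-complement sum = 0x8065.
Checksum = ~0x8065 & 0xFFFF = 0x7F9A.

7F9A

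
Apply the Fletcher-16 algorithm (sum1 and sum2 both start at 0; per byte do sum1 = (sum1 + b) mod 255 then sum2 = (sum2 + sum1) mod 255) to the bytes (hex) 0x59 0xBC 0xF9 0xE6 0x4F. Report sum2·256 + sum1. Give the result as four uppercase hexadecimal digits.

Running sums (mod 255):
  after byte 0 (0x59): sum1=89, sum2=89
  after byte 1 (0xBC): sum1=22, sum2=111
  after byte 2 (0xF9): sum1=16, sum2=127
  after byte 3 (0xE6): sum1=246, sum2=118
  after byte 4 (0x4F): sum1=70, sum2=188
Checksum = sum2·256 + sum1 = 188·256 + 70 = 48198 = 0xBC46.

BC46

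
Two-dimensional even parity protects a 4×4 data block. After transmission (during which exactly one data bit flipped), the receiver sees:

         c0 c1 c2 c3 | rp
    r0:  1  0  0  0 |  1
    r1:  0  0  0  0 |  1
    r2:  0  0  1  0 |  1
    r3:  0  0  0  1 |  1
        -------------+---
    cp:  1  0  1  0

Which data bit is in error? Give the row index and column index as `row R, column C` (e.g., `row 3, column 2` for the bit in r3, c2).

Recompute each row's even parity and compare to rp:
  r0: data parity 1, sent rp 1 → ok
  r1: data parity 0, sent rp 1 → mismatch
  r2: data parity 1, sent rp 1 → ok
  r3: data parity 1, sent rp 1 → ok
Recompute each column's even parity and compare to cp:
  c0: data parity 1, sent cp 1 → ok
  c1: data parity 0, sent cp 0 → ok
  c2: data parity 1, sent cp 1 → ok
  c3: data parity 1, sent cp 0 → mismatch
Exactly one row (r1) and one column (c3) fail → the flipped bit is at their intersection.

row 1, column 3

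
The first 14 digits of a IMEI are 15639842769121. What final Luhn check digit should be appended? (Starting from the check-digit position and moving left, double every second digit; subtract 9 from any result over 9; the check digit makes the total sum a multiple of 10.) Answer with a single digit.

7

Partial digits right→left: 1 2 1 9 6 7 2 4 8 9 3 6 5 1
Double every second digit counting from the check-digit position (so the 1st, 3rd, 5th, ... of the partial from the right).
  doubled (with −9 where >9): 2 2 3 4 7 6 1 → sum 25
  kept as-is: 2 9 7 4 9 6 1 → sum 38
Total = 25 + 38 = 63.
Check digit = (10 − (63 mod 10)) mod 10 = 7.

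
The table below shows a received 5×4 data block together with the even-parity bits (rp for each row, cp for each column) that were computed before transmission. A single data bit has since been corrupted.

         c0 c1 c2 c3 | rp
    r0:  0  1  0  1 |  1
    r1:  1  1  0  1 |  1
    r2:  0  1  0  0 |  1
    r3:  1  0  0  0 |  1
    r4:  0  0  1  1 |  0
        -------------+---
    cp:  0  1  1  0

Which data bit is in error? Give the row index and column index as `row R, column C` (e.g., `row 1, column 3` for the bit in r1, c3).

Recompute each row's even parity and compare to rp:
  r0: data parity 0, sent rp 1 → mismatch
  r1: data parity 1, sent rp 1 → ok
  r2: data parity 1, sent rp 1 → ok
  r3: data parity 1, sent rp 1 → ok
  r4: data parity 0, sent rp 0 → ok
Recompute each column's even parity and compare to cp:
  c0: data parity 0, sent cp 0 → ok
  c1: data parity 1, sent cp 1 → ok
  c2: data parity 1, sent cp 1 → ok
  c3: data parity 1, sent cp 0 → mismatch
Exactly one row (r0) and one column (c3) fail → the flipped bit is at their intersection.

row 0, column 3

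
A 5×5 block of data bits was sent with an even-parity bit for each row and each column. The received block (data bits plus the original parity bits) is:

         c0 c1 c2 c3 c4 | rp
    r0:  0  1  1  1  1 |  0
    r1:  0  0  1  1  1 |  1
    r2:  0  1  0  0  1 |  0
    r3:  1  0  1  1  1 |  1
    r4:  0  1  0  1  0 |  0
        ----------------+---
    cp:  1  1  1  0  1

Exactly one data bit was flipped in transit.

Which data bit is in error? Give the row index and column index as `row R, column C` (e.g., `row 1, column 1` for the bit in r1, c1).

row 3, column 4

Recompute each row's even parity and compare to rp:
  r0: data parity 0, sent rp 0 → ok
  r1: data parity 1, sent rp 1 → ok
  r2: data parity 0, sent rp 0 → ok
  r3: data parity 0, sent rp 1 → mismatch
  r4: data parity 0, sent rp 0 → ok
Recompute each column's even parity and compare to cp:
  c0: data parity 1, sent cp 1 → ok
  c1: data parity 1, sent cp 1 → ok
  c2: data parity 1, sent cp 1 → ok
  c3: data parity 0, sent cp 0 → ok
  c4: data parity 0, sent cp 1 → mismatch
Exactly one row (r3) and one column (c4) fail → the flipped bit is at their intersection.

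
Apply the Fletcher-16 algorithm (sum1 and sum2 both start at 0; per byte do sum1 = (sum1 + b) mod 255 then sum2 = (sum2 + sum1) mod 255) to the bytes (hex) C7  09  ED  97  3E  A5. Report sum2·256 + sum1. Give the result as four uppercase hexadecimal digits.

Running sums (mod 255):
  after byte 0 (C7): sum1=199, sum2=199
  after byte 1 (09): sum1=208, sum2=152
  after byte 2 (ED): sum1=190, sum2=87
  after byte 3 (97): sum1=86, sum2=173
  after byte 4 (3E): sum1=148, sum2=66
  after byte 5 (A5): sum1=58, sum2=124
Checksum = sum2·256 + sum1 = 124·256 + 58 = 31802 = 0x7C3A.

7C3A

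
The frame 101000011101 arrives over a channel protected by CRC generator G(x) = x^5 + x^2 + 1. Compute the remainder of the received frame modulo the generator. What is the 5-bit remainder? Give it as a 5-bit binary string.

00000

Modulo-2 division of 101000011101 by 100101:
  pos 0: 101000 XOR 100101 = 001101
  pos 2: 110101 XOR 100101 = 010000
  pos 3: 100001 XOR 100101 = 000100
  pos 6: 100101 XOR 100101 = 000000
Remainder = 00000 (zero — the frame passes the CRC check).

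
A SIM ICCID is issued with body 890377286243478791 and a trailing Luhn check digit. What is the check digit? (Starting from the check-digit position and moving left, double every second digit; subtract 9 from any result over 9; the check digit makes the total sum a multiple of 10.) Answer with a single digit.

Partial digits right→left: 1 9 7 8 7 4 3 4 2 6 8 2 7 7 3 0 9 8
Double every second digit counting from the check-digit position (so the 1st, 3rd, 5th, ... of the partial from the right).
  doubled (with −9 where >9): 2 5 5 6 4 7 5 6 9 → sum 49
  kept as-is: 9 8 4 4 6 2 7 0 8 → sum 48
Total = 49 + 48 = 97.
Check digit = (10 − (97 mod 10)) mod 10 = 3.

3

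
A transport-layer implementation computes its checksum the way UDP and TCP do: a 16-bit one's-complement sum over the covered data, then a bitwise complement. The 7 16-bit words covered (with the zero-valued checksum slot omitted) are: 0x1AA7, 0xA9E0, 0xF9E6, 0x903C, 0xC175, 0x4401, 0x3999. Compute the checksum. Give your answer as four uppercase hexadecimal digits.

One's-complement addition (fold any carry out of bit 15 back into bit 0):
  0x1AA7 + 0xA9E0 = 0x0C487
  0xC487 + 0xF9E6 = 0x1BE6D → wrap carry → 0xBE6E
  0xBE6E + 0x903C = 0x14EAA → wrap carry → 0x4EAB
  0x4EAB + 0xC175 = 0x11020 → wrap carry → 0x1021
  0x1021 + 0x4401 = 0x05422
  0x5422 + 0x3999 = 0x08DBB
One's-complement sum = 0x8DBB.
Checksum = ~0x8DBB & 0xFFFF = 0x7244.

7244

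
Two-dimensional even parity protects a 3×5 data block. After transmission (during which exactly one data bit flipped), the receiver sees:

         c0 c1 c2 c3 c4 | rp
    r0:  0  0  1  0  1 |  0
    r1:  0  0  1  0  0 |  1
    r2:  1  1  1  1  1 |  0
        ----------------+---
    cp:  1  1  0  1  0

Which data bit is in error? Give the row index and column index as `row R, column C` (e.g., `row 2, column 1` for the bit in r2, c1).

row 2, column 2

Recompute each row's even parity and compare to rp:
  r0: data parity 0, sent rp 0 → ok
  r1: data parity 1, sent rp 1 → ok
  r2: data parity 1, sent rp 0 → mismatch
Recompute each column's even parity and compare to cp:
  c0: data parity 1, sent cp 1 → ok
  c1: data parity 1, sent cp 1 → ok
  c2: data parity 1, sent cp 0 → mismatch
  c3: data parity 1, sent cp 1 → ok
  c4: data parity 0, sent cp 0 → ok
Exactly one row (r2) and one column (c2) fail → the flipped bit is at their intersection.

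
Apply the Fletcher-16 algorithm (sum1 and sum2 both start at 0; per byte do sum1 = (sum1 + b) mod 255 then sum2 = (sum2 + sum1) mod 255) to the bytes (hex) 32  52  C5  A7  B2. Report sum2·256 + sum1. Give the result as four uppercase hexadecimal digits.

Running sums (mod 255):
  after byte 0 (32): sum1=50, sum2=50
  after byte 1 (52): sum1=132, sum2=182
  after byte 2 (C5): sum1=74, sum2=1
  after byte 3 (A7): sum1=241, sum2=242
  after byte 4 (B2): sum1=164, sum2=151
Checksum = sum2·256 + sum1 = 151·256 + 164 = 38820 = 0x97A4.

97A4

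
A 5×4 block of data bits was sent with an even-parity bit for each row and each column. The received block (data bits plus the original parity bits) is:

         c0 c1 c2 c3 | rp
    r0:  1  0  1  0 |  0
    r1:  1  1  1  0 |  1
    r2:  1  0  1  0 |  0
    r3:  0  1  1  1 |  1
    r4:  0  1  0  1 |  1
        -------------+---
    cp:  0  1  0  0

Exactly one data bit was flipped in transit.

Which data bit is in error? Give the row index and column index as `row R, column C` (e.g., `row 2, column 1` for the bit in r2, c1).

Recompute each row's even parity and compare to rp:
  r0: data parity 0, sent rp 0 → ok
  r1: data parity 1, sent rp 1 → ok
  r2: data parity 0, sent rp 0 → ok
  r3: data parity 1, sent rp 1 → ok
  r4: data parity 0, sent rp 1 → mismatch
Recompute each column's even parity and compare to cp:
  c0: data parity 1, sent cp 0 → mismatch
  c1: data parity 1, sent cp 1 → ok
  c2: data parity 0, sent cp 0 → ok
  c3: data parity 0, sent cp 0 → ok
Exactly one row (r4) and one column (c0) fail → the flipped bit is at their intersection.

row 4, column 0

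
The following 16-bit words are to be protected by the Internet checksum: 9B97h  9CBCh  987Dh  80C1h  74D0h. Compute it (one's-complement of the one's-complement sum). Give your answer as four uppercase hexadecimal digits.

One's-complement addition (fold any carry out of bit 15 back into bit 0):
  0x9B97 + 0x9CBC = 0x13853 → wrap carry → 0x3854
  0x3854 + 0x987D = 0x0D0D1
  0xD0D1 + 0x80C1 = 0x15192 → wrap carry → 0x5193
  0x5193 + 0x74D0 = 0x0C663
One's-complement sum = 0xC663.
Checksum = ~0xC663 & 0xFFFF = 0x399C.

399C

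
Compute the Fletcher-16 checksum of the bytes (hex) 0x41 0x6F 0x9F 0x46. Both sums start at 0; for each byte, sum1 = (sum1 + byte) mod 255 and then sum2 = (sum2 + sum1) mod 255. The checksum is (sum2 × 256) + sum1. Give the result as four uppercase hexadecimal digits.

D896

Running sums (mod 255):
  after byte 0 (0x41): sum1=65, sum2=65
  after byte 1 (0x6F): sum1=176, sum2=241
  after byte 2 (0x9F): sum1=80, sum2=66
  after byte 3 (0x46): sum1=150, sum2=216
Checksum = sum2·256 + sum1 = 216·256 + 150 = 55446 = 0xD896.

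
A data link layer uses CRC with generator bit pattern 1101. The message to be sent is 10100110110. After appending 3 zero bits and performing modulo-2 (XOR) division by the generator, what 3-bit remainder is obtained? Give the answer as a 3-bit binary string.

Append 3 zeros: 10100110110000. Divide by 1101 (XOR where the leading bit is 1):
  pos 0: 1010 XOR 1101 = 0111
  pos 1: 1110 XOR 1101 = 0011
  pos 3: 1111 XOR 1101 = 0010
  pos 5: 1001 XOR 1101 = 0100
  pos 6: 1001 XOR 1101 = 0100
  pos 7: 1000 XOR 1101 = 0101
  pos 8: 1010 XOR 1101 = 0111
  pos 9: 1110 XOR 1101 = 0011
Remainder (last 3 bits) = 110. This is the CRC / FCS.

110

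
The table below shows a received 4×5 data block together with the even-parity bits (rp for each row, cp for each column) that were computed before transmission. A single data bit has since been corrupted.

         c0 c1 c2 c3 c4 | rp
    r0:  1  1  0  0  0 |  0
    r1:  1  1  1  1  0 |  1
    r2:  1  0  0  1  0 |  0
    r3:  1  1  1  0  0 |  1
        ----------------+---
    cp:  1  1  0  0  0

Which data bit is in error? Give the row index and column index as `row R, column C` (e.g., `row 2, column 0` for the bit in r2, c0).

Recompute each row's even parity and compare to rp:
  r0: data parity 0, sent rp 0 → ok
  r1: data parity 0, sent rp 1 → mismatch
  r2: data parity 0, sent rp 0 → ok
  r3: data parity 1, sent rp 1 → ok
Recompute each column's even parity and compare to cp:
  c0: data parity 0, sent cp 1 → mismatch
  c1: data parity 1, sent cp 1 → ok
  c2: data parity 0, sent cp 0 → ok
  c3: data parity 0, sent cp 0 → ok
  c4: data parity 0, sent cp 0 → ok
Exactly one row (r1) and one column (c0) fail → the flipped bit is at their intersection.

row 1, column 0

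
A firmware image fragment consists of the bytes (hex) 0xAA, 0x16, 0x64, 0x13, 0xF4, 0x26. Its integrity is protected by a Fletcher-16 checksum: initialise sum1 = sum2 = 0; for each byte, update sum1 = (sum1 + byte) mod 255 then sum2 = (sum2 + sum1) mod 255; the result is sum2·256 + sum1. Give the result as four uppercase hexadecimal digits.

Running sums (mod 255):
  after byte 0 (0xAA): sum1=170, sum2=170
  after byte 1 (0x16): sum1=192, sum2=107
  after byte 2 (0x64): sum1=37, sum2=144
  after byte 3 (0x13): sum1=56, sum2=200
  after byte 4 (0xF4): sum1=45, sum2=245
  after byte 5 (0x26): sum1=83, sum2=73
Checksum = sum2·256 + sum1 = 73·256 + 83 = 18771 = 0x4953.

4953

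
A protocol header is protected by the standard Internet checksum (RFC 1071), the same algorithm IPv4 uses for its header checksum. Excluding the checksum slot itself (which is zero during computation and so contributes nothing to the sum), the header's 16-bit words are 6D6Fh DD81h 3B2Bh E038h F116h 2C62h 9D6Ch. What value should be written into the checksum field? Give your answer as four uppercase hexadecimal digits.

One's-complement addition (fold any carry out of bit 15 back into bit 0):
  0x6D6F + 0xDD81 = 0x14AF0 → wrap carry → 0x4AF1
  0x4AF1 + 0x3B2B = 0x0861C
  0x861C + 0xE038 = 0x16654 → wrap carry → 0x6655
  0x6655 + 0xF116 = 0x1576B → wrap carry → 0x576C
  0x576C + 0x2C62 = 0x083CE
  0x83CE + 0x9D6C = 0x1213A → wrap carry → 0x213B
One's-complement sum = 0x213B.
Checksum = ~0x213B & 0xFFFF = 0xDEC4.

DEC4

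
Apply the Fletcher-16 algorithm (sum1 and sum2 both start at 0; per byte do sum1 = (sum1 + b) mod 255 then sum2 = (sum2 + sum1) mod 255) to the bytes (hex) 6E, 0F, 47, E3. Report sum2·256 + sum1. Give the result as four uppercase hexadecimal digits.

59A8

Running sums (mod 255):
  after byte 0 (6E): sum1=110, sum2=110
  after byte 1 (0F): sum1=125, sum2=235
  after byte 2 (47): sum1=196, sum2=176
  after byte 3 (E3): sum1=168, sum2=89
Checksum = sum2·256 + sum1 = 89·256 + 168 = 22952 = 0x59A8.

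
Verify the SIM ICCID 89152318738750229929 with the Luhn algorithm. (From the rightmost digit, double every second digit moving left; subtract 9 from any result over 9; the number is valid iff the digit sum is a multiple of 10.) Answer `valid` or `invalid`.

valid

From the right, keep odd positions and double even positions (subtract 9 from any doubled value over 9):
  doubled (positions 2,4,...): 4 9 4 1 7 5 2 4 2 7 → sum 45
  kept (positions 1,3,...): 9 9 2 0 7 3 8 3 5 9 → sum 55
Total = 100.
100 mod 10 = 0, so the number is valid.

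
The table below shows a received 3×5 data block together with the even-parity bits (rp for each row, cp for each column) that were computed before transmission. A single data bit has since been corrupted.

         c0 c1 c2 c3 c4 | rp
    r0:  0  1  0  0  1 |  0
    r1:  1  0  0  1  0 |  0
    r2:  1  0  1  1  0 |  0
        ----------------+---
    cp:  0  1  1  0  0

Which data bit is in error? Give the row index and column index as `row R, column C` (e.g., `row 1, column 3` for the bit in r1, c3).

row 2, column 4

Recompute each row's even parity and compare to rp:
  r0: data parity 0, sent rp 0 → ok
  r1: data parity 0, sent rp 0 → ok
  r2: data parity 1, sent rp 0 → mismatch
Recompute each column's even parity and compare to cp:
  c0: data parity 0, sent cp 0 → ok
  c1: data parity 1, sent cp 1 → ok
  c2: data parity 1, sent cp 1 → ok
  c3: data parity 0, sent cp 0 → ok
  c4: data parity 1, sent cp 0 → mismatch
Exactly one row (r2) and one column (c4) fail → the flipped bit is at their intersection.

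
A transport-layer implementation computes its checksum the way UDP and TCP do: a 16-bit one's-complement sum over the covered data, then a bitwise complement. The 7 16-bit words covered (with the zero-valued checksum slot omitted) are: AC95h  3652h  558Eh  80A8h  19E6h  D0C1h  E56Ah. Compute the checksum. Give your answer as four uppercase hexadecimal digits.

One's-complement addition (fold any carry out of bit 15 back into bit 0):
  0xAC95 + 0x3652 = 0x0E2E7
  0xE2E7 + 0x558E = 0x13875 → wrap carry → 0x3876
  0x3876 + 0x80A8 = 0x0B91E
  0xB91E + 0x19E6 = 0x0D304
  0xD304 + 0xD0C1 = 0x1A3C5 → wrap carry → 0xA3C6
  0xA3C6 + 0xE56A = 0x18930 → wrap carry → 0x8931
One's-complement sum = 0x8931.
Checksum = ~0x8931 & 0xFFFF = 0x76CE.

76CE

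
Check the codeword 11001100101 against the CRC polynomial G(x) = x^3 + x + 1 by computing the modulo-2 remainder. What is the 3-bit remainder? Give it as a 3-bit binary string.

Modulo-2 division of 11001100101 by 1011:
  pos 0: 1100 XOR 1011 = 0111
  pos 1: 1111 XOR 1011 = 0100
  pos 2: 1001 XOR 1011 = 0010
  pos 4: 1000 XOR 1011 = 0011
  pos 6: 1110 XOR 1011 = 0101
  pos 7: 1011 XOR 1011 = 0000
Remainder = 000 (zero — the frame passes the CRC check).

000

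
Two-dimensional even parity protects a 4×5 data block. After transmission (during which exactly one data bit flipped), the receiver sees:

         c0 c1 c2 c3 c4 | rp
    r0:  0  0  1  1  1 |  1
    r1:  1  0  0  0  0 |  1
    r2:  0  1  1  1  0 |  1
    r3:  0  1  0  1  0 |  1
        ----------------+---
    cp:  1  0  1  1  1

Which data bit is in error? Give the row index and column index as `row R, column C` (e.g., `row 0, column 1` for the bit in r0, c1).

Recompute each row's even parity and compare to rp:
  r0: data parity 1, sent rp 1 → ok
  r1: data parity 1, sent rp 1 → ok
  r2: data parity 1, sent rp 1 → ok
  r3: data parity 0, sent rp 1 → mismatch
Recompute each column's even parity and compare to cp:
  c0: data parity 1, sent cp 1 → ok
  c1: data parity 0, sent cp 0 → ok
  c2: data parity 0, sent cp 1 → mismatch
  c3: data parity 1, sent cp 1 → ok
  c4: data parity 1, sent cp 1 → ok
Exactly one row (r3) and one column (c2) fail → the flipped bit is at their intersection.

row 3, column 2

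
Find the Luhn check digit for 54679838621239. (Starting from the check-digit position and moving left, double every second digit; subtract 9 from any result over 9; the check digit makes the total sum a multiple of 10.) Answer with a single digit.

Partial digits right→left: 9 3 2 1 2 6 8 3 8 9 7 6 4 5
Double every second digit counting from the check-digit position (so the 1st, 3rd, 5th, ... of the partial from the right).
  doubled (with −9 where >9): 9 4 4 7 7 5 8 → sum 44
  kept as-is: 3 1 6 3 9 6 5 → sum 33
Total = 44 + 33 = 77.
Check digit = (10 − (77 mod 10)) mod 10 = 3.

3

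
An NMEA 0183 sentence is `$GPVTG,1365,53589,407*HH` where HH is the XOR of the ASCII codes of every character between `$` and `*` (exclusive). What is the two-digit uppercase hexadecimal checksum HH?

XOR the ASCII codes of the payload characters:
  'G' = 0x47 → acc = 0x47
  'P' = 0x50 → acc = 0x17
  'V' = 0x56 → acc = 0x41
  'T' = 0x54 → acc = 0x15
  'G' = 0x47 → acc = 0x52
  ',' = 0x2C → acc = 0x7E
  '1' = 0x31 → acc = 0x4F
  '3' = 0x33 → acc = 0x7C
  '6' = 0x36 → acc = 0x4A
  '5' = 0x35 → acc = 0x7F
  ',' = 0x2C → acc = 0x53
  '5' = 0x35 → acc = 0x66
  '3' = 0x33 → acc = 0x55
  '5' = 0x35 → acc = 0x60
  '8' = 0x38 → acc = 0x58
  '9' = 0x39 → acc = 0x61
  ',' = 0x2C → acc = 0x4D
  '4' = 0x34 → acc = 0x79
  '0' = 0x30 → acc = 0x49
  '7' = 0x37 → acc = 0x7E
Checksum = 0x7E.

7E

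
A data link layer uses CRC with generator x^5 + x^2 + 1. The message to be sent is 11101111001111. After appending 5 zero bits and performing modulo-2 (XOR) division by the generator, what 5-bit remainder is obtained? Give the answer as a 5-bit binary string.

Append 5 zeros: 1110111100111100000. Divide by 100101 (XOR where the leading bit is 1):
  pos 0: 111011 XOR 100101 = 011110
  pos 1: 111101 XOR 100101 = 011000
  pos 2: 110001 XOR 100101 = 010100
  pos 3: 101000 XOR 100101 = 001101
  pos 5: 110101 XOR 100101 = 010000
  pos 6: 100001 XOR 100101 = 000100
  pos 9: 100110 XOR 100101 = 000011
  pos 13: 110000 XOR 100101 = 010101
Remainder (last 5 bits) = 10101. This is the CRC / FCS.

10101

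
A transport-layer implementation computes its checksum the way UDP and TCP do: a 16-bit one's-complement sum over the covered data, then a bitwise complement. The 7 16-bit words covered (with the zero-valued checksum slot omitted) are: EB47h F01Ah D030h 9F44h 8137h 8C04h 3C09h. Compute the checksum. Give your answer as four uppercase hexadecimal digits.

6BE2

One's-complement addition (fold any carry out of bit 15 back into bit 0):
  0xEB47 + 0xF01A = 0x1DB61 → wrap carry → 0xDB62
  0xDB62 + 0xD030 = 0x1AB92 → wrap carry → 0xAB93
  0xAB93 + 0x9F44 = 0x14AD7 → wrap carry → 0x4AD8
  0x4AD8 + 0x8137 = 0x0CC0F
  0xCC0F + 0x8C04 = 0x15813 → wrap carry → 0x5814
  0x5814 + 0x3C09 = 0x0941D
One's-complement sum = 0x941D.
Checksum = ~0x941D & 0xFFFF = 0x6BE2.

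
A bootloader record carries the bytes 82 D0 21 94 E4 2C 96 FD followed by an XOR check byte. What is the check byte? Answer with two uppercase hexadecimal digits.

XOR the bytes together:
  start with 0x82
  0x82 ⊕ 0xD0 = 0x52
  0x52 ⊕ 0x21 = 0x73
  0x73 ⊕ 0x94 = 0xE7
  0xE7 ⊕ 0xE4 = 0x03
  0x03 ⊕ 0x2C = 0x2F
  0x2F ⊕ 0x96 = 0xB9
  0xB9 ⊕ 0xFD = 0x44

44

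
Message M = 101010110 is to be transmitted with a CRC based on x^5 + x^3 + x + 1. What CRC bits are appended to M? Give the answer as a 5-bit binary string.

11111

Append 5 zeros: 10101011000000. Divide by 101011 (XOR where the leading bit is 1):
  pos 0: 101010 XOR 101011 = 000001
  pos 5: 111000 XOR 101011 = 010011
  pos 6: 100110 XOR 101011 = 001101
  pos 8: 110100 XOR 101011 = 011111
Remainder (last 5 bits) = 11111. This is the CRC / FCS.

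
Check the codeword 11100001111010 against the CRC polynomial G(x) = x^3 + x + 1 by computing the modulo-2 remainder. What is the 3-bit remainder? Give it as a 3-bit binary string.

Modulo-2 division of 11100001111010 by 1011:
  pos 0: 1110 XOR 1011 = 0101
  pos 1: 1010 XOR 1011 = 0001
  pos 4: 1001 XOR 1011 = 0010
  pos 6: 1011 XOR 1011 = 0000
  pos 10: 1010 XOR 1011 = 0001
Remainder = 001 (nonzero — an error is detected).

001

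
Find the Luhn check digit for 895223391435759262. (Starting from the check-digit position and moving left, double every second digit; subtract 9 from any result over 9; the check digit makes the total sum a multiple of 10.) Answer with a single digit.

Partial digits right→left: 2 6 2 9 5 7 5 3 4 1 9 3 3 2 2 5 9 8
Double every second digit counting from the check-digit position (so the 1st, 3rd, 5th, ... of the partial from the right).
  doubled (with −9 where >9): 4 4 1 1 8 9 6 4 9 → sum 46
  kept as-is: 6 9 7 3 1 3 2 5 8 → sum 44
Total = 46 + 44 = 90.
Check digit = (10 − (90 mod 10)) mod 10 = 0.

0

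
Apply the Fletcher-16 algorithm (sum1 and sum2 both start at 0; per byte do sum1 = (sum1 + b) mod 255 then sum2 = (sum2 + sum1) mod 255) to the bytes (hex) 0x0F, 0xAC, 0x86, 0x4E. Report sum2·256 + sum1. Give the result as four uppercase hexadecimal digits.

9D90

Running sums (mod 255):
  after byte 0 (0x0F): sum1=15, sum2=15
  after byte 1 (0xAC): sum1=187, sum2=202
  after byte 2 (0x86): sum1=66, sum2=13
  after byte 3 (0x4E): sum1=144, sum2=157
Checksum = sum2·256 + sum1 = 157·256 + 144 = 40336 = 0x9D90.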